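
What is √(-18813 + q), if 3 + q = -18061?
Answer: I*√36877 ≈ 192.03*I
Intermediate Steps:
q = -18064 (q = -3 - 18061 = -18064)
√(-18813 + q) = √(-18813 - 18064) = √(-36877) = I*√36877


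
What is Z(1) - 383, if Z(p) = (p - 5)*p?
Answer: -387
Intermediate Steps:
Z(p) = p*(-5 + p) (Z(p) = (-5 + p)*p = p*(-5 + p))
Z(1) - 383 = 1*(-5 + 1) - 383 = 1*(-4) - 383 = -4 - 383 = -387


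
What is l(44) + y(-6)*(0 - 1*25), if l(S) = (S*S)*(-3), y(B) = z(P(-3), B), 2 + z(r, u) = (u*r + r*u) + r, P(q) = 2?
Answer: -5208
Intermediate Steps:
z(r, u) = -2 + r + 2*r*u (z(r, u) = -2 + ((u*r + r*u) + r) = -2 + ((r*u + r*u) + r) = -2 + (2*r*u + r) = -2 + (r + 2*r*u) = -2 + r + 2*r*u)
y(B) = 4*B (y(B) = -2 + 2 + 2*2*B = -2 + 2 + 4*B = 4*B)
l(S) = -3*S**2 (l(S) = S**2*(-3) = -3*S**2)
l(44) + y(-6)*(0 - 1*25) = -3*44**2 + (4*(-6))*(0 - 1*25) = -3*1936 - 24*(0 - 25) = -5808 - 24*(-25) = -5808 + 600 = -5208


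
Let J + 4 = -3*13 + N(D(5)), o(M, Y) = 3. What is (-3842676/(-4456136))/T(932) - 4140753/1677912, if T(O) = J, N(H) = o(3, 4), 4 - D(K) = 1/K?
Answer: -7755395964467/3115418361680 ≈ -2.4894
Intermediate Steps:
D(K) = 4 - 1/K
N(H) = 3
J = -40 (J = -4 + (-3*13 + 3) = -4 + (-39 + 3) = -4 - 36 = -40)
T(O) = -40
(-3842676/(-4456136))/T(932) - 4140753/1677912 = -3842676/(-4456136)/(-40) - 4140753/1677912 = -3842676*(-1/4456136)*(-1/40) - 4140753*1/1677912 = (960669/1114034)*(-1/40) - 1380251/559304 = -960669/44561360 - 1380251/559304 = -7755395964467/3115418361680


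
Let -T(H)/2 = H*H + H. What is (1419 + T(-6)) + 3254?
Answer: 4613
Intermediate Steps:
T(H) = -2*H - 2*H² (T(H) = -2*(H*H + H) = -2*(H² + H) = -2*(H + H²) = -2*H - 2*H²)
(1419 + T(-6)) + 3254 = (1419 - 2*(-6)*(1 - 6)) + 3254 = (1419 - 2*(-6)*(-5)) + 3254 = (1419 - 60) + 3254 = 1359 + 3254 = 4613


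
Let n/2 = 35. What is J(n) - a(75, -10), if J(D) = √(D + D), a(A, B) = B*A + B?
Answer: 760 + 2*√35 ≈ 771.83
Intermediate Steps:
n = 70 (n = 2*35 = 70)
a(A, B) = B + A*B (a(A, B) = A*B + B = B + A*B)
J(D) = √2*√D (J(D) = √(2*D) = √2*√D)
J(n) - a(75, -10) = √2*√70 - (-10)*(1 + 75) = 2*√35 - (-10)*76 = 2*√35 - 1*(-760) = 2*√35 + 760 = 760 + 2*√35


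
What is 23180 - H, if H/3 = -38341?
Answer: 138203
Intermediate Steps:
H = -115023 (H = 3*(-38341) = -115023)
23180 - H = 23180 - 1*(-115023) = 23180 + 115023 = 138203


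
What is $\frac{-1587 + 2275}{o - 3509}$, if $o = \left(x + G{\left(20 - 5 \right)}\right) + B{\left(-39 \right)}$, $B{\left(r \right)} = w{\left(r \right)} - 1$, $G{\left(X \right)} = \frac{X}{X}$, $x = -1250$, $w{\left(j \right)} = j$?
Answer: $- \frac{344}{2399} \approx -0.14339$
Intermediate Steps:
$G{\left(X \right)} = 1$
$B{\left(r \right)} = -1 + r$ ($B{\left(r \right)} = r - 1 = -1 + r$)
$o = -1289$ ($o = \left(-1250 + 1\right) - 40 = -1249 - 40 = -1289$)
$\frac{-1587 + 2275}{o - 3509} = \frac{-1587 + 2275}{-1289 - 3509} = \frac{688}{-4798} = 688 \left(- \frac{1}{4798}\right) = - \frac{344}{2399}$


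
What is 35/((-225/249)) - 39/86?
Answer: -50551/1290 ≈ -39.187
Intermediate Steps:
35/((-225/249)) - 39/86 = 35/((-225*1/249)) - 39*1/86 = 35/(-75/83) - 39/86 = 35*(-83/75) - 39/86 = -581/15 - 39/86 = -50551/1290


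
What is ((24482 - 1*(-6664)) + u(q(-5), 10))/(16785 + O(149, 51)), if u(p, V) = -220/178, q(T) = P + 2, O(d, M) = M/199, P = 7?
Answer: 275802458/148641837 ≈ 1.8555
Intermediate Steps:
O(d, M) = M/199 (O(d, M) = M*(1/199) = M/199)
q(T) = 9 (q(T) = 7 + 2 = 9)
u(p, V) = -110/89 (u(p, V) = -220*1/178 = -110/89)
((24482 - 1*(-6664)) + u(q(-5), 10))/(16785 + O(149, 51)) = ((24482 - 1*(-6664)) - 110/89)/(16785 + (1/199)*51) = ((24482 + 6664) - 110/89)/(16785 + 51/199) = (31146 - 110/89)/(3340266/199) = (2771884/89)*(199/3340266) = 275802458/148641837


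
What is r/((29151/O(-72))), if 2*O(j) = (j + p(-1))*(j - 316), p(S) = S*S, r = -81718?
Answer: -1125583732/29151 ≈ -38612.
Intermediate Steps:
p(S) = S²
O(j) = (1 + j)*(-316 + j)/2 (O(j) = ((j + (-1)²)*(j - 316))/2 = ((j + 1)*(-316 + j))/2 = ((1 + j)*(-316 + j))/2 = (1 + j)*(-316 + j)/2)
r/((29151/O(-72))) = -81718/(29151/(-158 + (½)*(-72)² - 315/2*(-72))) = -81718/(29151/(-158 + (½)*5184 + 11340)) = -81718/(29151/(-158 + 2592 + 11340)) = -81718/(29151/13774) = -81718/(29151*(1/13774)) = -81718/29151/13774 = -81718*13774/29151 = -1125583732/29151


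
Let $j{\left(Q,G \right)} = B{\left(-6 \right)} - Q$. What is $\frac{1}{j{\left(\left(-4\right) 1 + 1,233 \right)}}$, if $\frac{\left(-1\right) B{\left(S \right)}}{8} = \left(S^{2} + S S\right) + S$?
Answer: $- \frac{1}{525} \approx -0.0019048$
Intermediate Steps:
$B{\left(S \right)} = - 16 S^{2} - 8 S$ ($B{\left(S \right)} = - 8 \left(\left(S^{2} + S S\right) + S\right) = - 8 \left(\left(S^{2} + S^{2}\right) + S\right) = - 8 \left(2 S^{2} + S\right) = - 8 \left(S + 2 S^{2}\right) = - 16 S^{2} - 8 S$)
$j{\left(Q,G \right)} = -528 - Q$ ($j{\left(Q,G \right)} = \left(-8\right) \left(-6\right) \left(1 + 2 \left(-6\right)\right) - Q = \left(-8\right) \left(-6\right) \left(1 - 12\right) - Q = \left(-8\right) \left(-6\right) \left(-11\right) - Q = -528 - Q$)
$\frac{1}{j{\left(\left(-4\right) 1 + 1,233 \right)}} = \frac{1}{-528 - \left(\left(-4\right) 1 + 1\right)} = \frac{1}{-528 - \left(-4 + 1\right)} = \frac{1}{-528 - -3} = \frac{1}{-528 + 3} = \frac{1}{-525} = - \frac{1}{525}$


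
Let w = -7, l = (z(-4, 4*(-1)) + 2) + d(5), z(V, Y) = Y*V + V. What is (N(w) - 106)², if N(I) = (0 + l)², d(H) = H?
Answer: 65025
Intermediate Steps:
z(V, Y) = V + V*Y (z(V, Y) = V*Y + V = V + V*Y)
l = 19 (l = (-4*(1 + 4*(-1)) + 2) + 5 = (-4*(1 - 4) + 2) + 5 = (-4*(-3) + 2) + 5 = (12 + 2) + 5 = 14 + 5 = 19)
N(I) = 361 (N(I) = (0 + 19)² = 19² = 361)
(N(w) - 106)² = (361 - 106)² = 255² = 65025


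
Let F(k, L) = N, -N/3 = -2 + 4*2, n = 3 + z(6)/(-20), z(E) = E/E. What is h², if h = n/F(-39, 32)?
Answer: 3481/129600 ≈ 0.026860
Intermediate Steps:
z(E) = 1
n = 59/20 (n = 3 + 1/(-20) = 3 - 1/20*1 = 3 - 1/20 = 59/20 ≈ 2.9500)
N = -18 (N = -3*(-2 + 4*2) = -3*(-2 + 8) = -3*6 = -18)
F(k, L) = -18
h = -59/360 (h = (59/20)/(-18) = (59/20)*(-1/18) = -59/360 ≈ -0.16389)
h² = (-59/360)² = 3481/129600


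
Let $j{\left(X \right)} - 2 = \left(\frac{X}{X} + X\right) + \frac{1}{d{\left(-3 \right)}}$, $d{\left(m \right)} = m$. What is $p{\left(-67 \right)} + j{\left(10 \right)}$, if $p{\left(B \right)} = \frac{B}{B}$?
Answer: $\frac{41}{3} \approx 13.667$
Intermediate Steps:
$p{\left(B \right)} = 1$
$j{\left(X \right)} = \frac{8}{3} + X$ ($j{\left(X \right)} = 2 + \left(\left(\frac{X}{X} + X\right) + \frac{1}{-3}\right) = 2 + \left(\left(1 + X\right) - \frac{1}{3}\right) = 2 + \left(\frac{2}{3} + X\right) = \frac{8}{3} + X$)
$p{\left(-67 \right)} + j{\left(10 \right)} = 1 + \left(\frac{8}{3} + 10\right) = 1 + \frac{38}{3} = \frac{41}{3}$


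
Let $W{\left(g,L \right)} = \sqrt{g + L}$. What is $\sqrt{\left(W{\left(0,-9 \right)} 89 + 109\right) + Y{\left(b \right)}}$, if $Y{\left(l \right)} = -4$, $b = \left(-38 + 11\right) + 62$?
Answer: $\sqrt{105 + 267 i} \approx 13.998 + 9.5369 i$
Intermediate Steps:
$W{\left(g,L \right)} = \sqrt{L + g}$
$b = 35$ ($b = -27 + 62 = 35$)
$\sqrt{\left(W{\left(0,-9 \right)} 89 + 109\right) + Y{\left(b \right)}} = \sqrt{\left(\sqrt{-9 + 0} \cdot 89 + 109\right) - 4} = \sqrt{\left(\sqrt{-9} \cdot 89 + 109\right) - 4} = \sqrt{\left(3 i 89 + 109\right) - 4} = \sqrt{\left(267 i + 109\right) - 4} = \sqrt{\left(109 + 267 i\right) - 4} = \sqrt{105 + 267 i}$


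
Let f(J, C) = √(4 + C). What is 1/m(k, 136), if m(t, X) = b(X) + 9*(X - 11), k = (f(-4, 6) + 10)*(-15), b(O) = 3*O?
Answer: 1/1533 ≈ 0.00065232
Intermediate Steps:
k = -150 - 15*√10 (k = (√(4 + 6) + 10)*(-15) = (√10 + 10)*(-15) = (10 + √10)*(-15) = -150 - 15*√10 ≈ -197.43)
m(t, X) = -99 + 12*X (m(t, X) = 3*X + 9*(X - 11) = 3*X + 9*(-11 + X) = 3*X + (-99 + 9*X) = -99 + 12*X)
1/m(k, 136) = 1/(-99 + 12*136) = 1/(-99 + 1632) = 1/1533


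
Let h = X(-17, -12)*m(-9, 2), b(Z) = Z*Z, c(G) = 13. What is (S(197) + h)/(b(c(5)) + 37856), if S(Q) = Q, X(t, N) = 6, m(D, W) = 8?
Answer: 49/7605 ≈ 0.0064431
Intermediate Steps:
b(Z) = Z²
h = 48 (h = 6*8 = 48)
(S(197) + h)/(b(c(5)) + 37856) = (197 + 48)/(13² + 37856) = 245/(169 + 37856) = 245/38025 = 245*(1/38025) = 49/7605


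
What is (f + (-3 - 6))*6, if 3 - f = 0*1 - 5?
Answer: -6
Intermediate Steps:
f = 8 (f = 3 - (0*1 - 5) = 3 - (0 - 5) = 3 - 1*(-5) = 3 + 5 = 8)
(f + (-3 - 6))*6 = (8 + (-3 - 6))*6 = (8 - 9)*6 = -1*6 = -6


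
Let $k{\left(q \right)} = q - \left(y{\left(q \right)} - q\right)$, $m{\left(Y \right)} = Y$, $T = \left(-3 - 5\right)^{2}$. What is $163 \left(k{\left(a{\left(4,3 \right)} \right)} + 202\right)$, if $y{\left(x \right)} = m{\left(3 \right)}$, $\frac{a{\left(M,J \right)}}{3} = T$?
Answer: $95029$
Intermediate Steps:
$T = 64$ ($T = \left(-8\right)^{2} = 64$)
$a{\left(M,J \right)} = 192$ ($a{\left(M,J \right)} = 3 \cdot 64 = 192$)
$y{\left(x \right)} = 3$
$k{\left(q \right)} = -3 + 2 q$ ($k{\left(q \right)} = q - \left(3 - q\right) = q + \left(-3 + q\right) = -3 + 2 q$)
$163 \left(k{\left(a{\left(4,3 \right)} \right)} + 202\right) = 163 \left(\left(-3 + 2 \cdot 192\right) + 202\right) = 163 \left(\left(-3 + 384\right) + 202\right) = 163 \left(381 + 202\right) = 163 \cdot 583 = 95029$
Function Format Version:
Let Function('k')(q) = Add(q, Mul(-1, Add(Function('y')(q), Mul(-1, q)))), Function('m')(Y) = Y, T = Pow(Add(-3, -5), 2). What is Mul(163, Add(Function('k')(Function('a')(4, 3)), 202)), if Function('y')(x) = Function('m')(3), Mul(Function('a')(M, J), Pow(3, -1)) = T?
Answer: 95029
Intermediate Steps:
T = 64 (T = Pow(-8, 2) = 64)
Function('a')(M, J) = 192 (Function('a')(M, J) = Mul(3, 64) = 192)
Function('y')(x) = 3
Function('k')(q) = Add(-3, Mul(2, q)) (Function('k')(q) = Add(q, Mul(-1, Add(3, Mul(-1, q)))) = Add(q, Add(-3, q)) = Add(-3, Mul(2, q)))
Mul(163, Add(Function('k')(Function('a')(4, 3)), 202)) = Mul(163, Add(Add(-3, Mul(2, 192)), 202)) = Mul(163, Add(Add(-3, 384), 202)) = Mul(163, Add(381, 202)) = Mul(163, 583) = 95029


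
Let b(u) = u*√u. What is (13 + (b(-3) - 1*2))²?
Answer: 94 - 66*I*√3 ≈ 94.0 - 114.32*I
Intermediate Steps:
b(u) = u^(3/2)
(13 + (b(-3) - 1*2))² = (13 + ((-3)^(3/2) - 1*2))² = (13 + (-3*I*√3 - 2))² = (13 + (-2 - 3*I*√3))² = (11 - 3*I*√3)²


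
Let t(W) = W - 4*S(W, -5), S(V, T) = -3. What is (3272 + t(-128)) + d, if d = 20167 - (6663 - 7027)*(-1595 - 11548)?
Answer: -4760729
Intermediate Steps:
t(W) = 12 + W (t(W) = W - 4*(-3) = W + 12 = 12 + W)
d = -4763885 (d = 20167 - (-364)*(-13143) = 20167 - 1*4784052 = 20167 - 4784052 = -4763885)
(3272 + t(-128)) + d = (3272 + (12 - 128)) - 4763885 = (3272 - 116) - 4763885 = 3156 - 4763885 = -4760729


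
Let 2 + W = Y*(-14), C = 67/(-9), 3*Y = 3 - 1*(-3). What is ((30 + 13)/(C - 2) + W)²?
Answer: 8625969/7225 ≈ 1193.9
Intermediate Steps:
Y = 2 (Y = (3 - 1*(-3))/3 = (3 + 3)/3 = (⅓)*6 = 2)
C = -67/9 (C = 67*(-⅑) = -67/9 ≈ -7.4444)
W = -30 (W = -2 + 2*(-14) = -2 - 28 = -30)
((30 + 13)/(C - 2) + W)² = ((30 + 13)/(-67/9 - 2) - 30)² = (43/(-85/9) - 30)² = (43*(-9/85) - 30)² = (-387/85 - 30)² = (-2937/85)² = 8625969/7225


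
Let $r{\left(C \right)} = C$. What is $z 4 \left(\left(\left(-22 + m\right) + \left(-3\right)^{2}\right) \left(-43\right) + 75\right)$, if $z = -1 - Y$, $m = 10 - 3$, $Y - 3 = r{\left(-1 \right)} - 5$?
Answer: $2664$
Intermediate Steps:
$Y = -3$ ($Y = 3 - 6 = -3$)
$m = 7$ ($m = 10 - 3 = 7$)
$z = 2$ ($z = -1 - -3 = -1 + 3 = 2$)
$z 4 \left(\left(\left(-22 + m\right) + \left(-3\right)^{2}\right) \left(-43\right) + 75\right) = 2 \cdot 4 \left(\left(\left(-22 + 7\right) + \left(-3\right)^{2}\right) \left(-43\right) + 75\right) = 8 \left(\left(-15 + 9\right) \left(-43\right) + 75\right) = 8 \left(\left(-6\right) \left(-43\right) + 75\right) = 8 \left(258 + 75\right) = 8 \cdot 333 = 2664$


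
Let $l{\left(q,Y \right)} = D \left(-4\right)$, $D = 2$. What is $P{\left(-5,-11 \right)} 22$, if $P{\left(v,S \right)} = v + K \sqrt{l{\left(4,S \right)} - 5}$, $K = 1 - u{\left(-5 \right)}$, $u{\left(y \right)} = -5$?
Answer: $-110 + 132 i \sqrt{13} \approx -110.0 + 475.93 i$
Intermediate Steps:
$l{\left(q,Y \right)} = -8$ ($l{\left(q,Y \right)} = 2 \left(-4\right) = -8$)
$K = 6$ ($K = 1 - -5 = 1 + 5 = 6$)
$P{\left(v,S \right)} = v + 6 i \sqrt{13}$ ($P{\left(v,S \right)} = v + 6 \sqrt{-8 - 5} = v + 6 \sqrt{-13} = v + 6 i \sqrt{13}$)
$P{\left(-5,-11 \right)} 22 = \left(-5 + 6 i \sqrt{13}\right) 22 = -110 + 132 i \sqrt{13}$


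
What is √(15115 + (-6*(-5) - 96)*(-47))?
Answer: √18217 ≈ 134.97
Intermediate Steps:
√(15115 + (-6*(-5) - 96)*(-47)) = √(15115 + (30 - 96)*(-47)) = √(15115 - 66*(-47)) = √(15115 + 3102) = √18217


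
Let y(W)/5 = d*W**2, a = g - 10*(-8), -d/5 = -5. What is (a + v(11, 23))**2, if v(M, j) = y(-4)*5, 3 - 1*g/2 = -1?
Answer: 101767744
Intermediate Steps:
g = 8 (g = 6 - 2*(-1) = 6 + 2 = 8)
d = 25 (d = -5*(-5) = 25)
a = 88 (a = 8 - 10*(-8) = 8 + 80 = 88)
y(W) = 125*W**2 (y(W) = 5*(25*W**2) = 125*W**2)
v(M, j) = 10000 (v(M, j) = (125*(-4)**2)*5 = (125*16)*5 = 2000*5 = 10000)
(a + v(11, 23))**2 = (88 + 10000)**2 = 10088**2 = 101767744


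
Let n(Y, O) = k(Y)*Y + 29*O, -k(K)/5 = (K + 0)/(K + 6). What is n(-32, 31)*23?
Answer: 327681/13 ≈ 25206.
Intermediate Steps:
k(K) = -5*K/(6 + K) (k(K) = -5*(K + 0)/(K + 6) = -5*K/(6 + K))
n(Y, O) = 29*O - 5*Y²/(6 + Y) (n(Y, O) = (-5*Y/(6 + Y))*Y + 29*O = -5*Y²/(6 + Y) + 29*O = 29*O - 5*Y²/(6 + Y))
n(-32, 31)*23 = ((-5*(-32)² + 29*31*(6 - 32))/(6 - 32))*23 = ((-5*1024 + 29*31*(-26))/(-26))*23 = -(-5120 - 23374)/26*23 = -1/26*(-28494)*23 = (14247/13)*23 = 327681/13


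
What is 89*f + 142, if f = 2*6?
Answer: 1210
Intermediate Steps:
f = 12
89*f + 142 = 89*12 + 142 = 1068 + 142 = 1210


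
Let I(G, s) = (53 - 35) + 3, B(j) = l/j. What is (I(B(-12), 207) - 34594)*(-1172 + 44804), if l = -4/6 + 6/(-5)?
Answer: -1508489136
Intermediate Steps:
l = -28/15 (l = -4*1/6 + 6*(-1/5) = -2/3 - 6/5 = -28/15 ≈ -1.8667)
B(j) = -28/(15*j)
I(G, s) = 21 (I(G, s) = 18 + 3 = 21)
(I(B(-12), 207) - 34594)*(-1172 + 44804) = (21 - 34594)*(-1172 + 44804) = -34573*43632 = -1508489136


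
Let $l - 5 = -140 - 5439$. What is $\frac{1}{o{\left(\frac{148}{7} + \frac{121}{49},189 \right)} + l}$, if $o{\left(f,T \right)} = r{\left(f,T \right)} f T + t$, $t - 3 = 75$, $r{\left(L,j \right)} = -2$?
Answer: $- \frac{7}{100950} \approx -6.9341 \cdot 10^{-5}$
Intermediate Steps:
$t = 78$ ($t = 3 + 75 = 78$)
$o{\left(f,T \right)} = 78 - 2 T f$ ($o{\left(f,T \right)} = - 2 f T + 78 = - 2 T f + 78 = 78 - 2 T f$)
$l = -5574$ ($l = 5 - 5579 = -5574$)
$\frac{1}{o{\left(\frac{148}{7} + \frac{121}{49},189 \right)} + l} = \frac{1}{\left(78 - 378 \left(\frac{148}{7} + \frac{121}{49}\right)\right) - 5574} = \frac{1}{\left(78 - 378 \cdot \frac{1157}{49}\right) - 5574} = \frac{1}{\left(78 - \frac{62478}{7}\right) - 5574} = \frac{1}{- \frac{61932}{7} - 5574} = \frac{1}{- \frac{100950}{7}} = - \frac{7}{100950}$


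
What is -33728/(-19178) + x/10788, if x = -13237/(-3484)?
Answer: 20450547751/11626010448 ≈ 1.7590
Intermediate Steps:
x = 13237/3484 (x = -13237*(-1/3484) = 13237/3484 ≈ 3.7994)
-33728/(-19178) + x/10788 = -33728/(-19178) + (13237/3484)/10788 = -33728*(-1/19178) + (13237/3484)*(1/10788) = 16864/9589 + 427/1212432 = 20450547751/11626010448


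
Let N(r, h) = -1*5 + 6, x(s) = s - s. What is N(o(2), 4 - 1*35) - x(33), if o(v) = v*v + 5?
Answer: 1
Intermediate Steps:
o(v) = 5 + v² (o(v) = v² + 5 = 5 + v²)
x(s) = 0
N(r, h) = 1 (N(r, h) = -5 + 6 = 1)
N(o(2), 4 - 1*35) - x(33) = 1 - 1*0 = 1 + 0 = 1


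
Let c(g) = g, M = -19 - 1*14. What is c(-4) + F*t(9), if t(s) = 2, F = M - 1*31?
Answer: -132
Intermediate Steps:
M = -33 (M = -19 - 14 = -33)
F = -64 (F = -33 - 1*31 = -33 - 31 = -64)
c(-4) + F*t(9) = -4 - 64*2 = -4 - 128 = -132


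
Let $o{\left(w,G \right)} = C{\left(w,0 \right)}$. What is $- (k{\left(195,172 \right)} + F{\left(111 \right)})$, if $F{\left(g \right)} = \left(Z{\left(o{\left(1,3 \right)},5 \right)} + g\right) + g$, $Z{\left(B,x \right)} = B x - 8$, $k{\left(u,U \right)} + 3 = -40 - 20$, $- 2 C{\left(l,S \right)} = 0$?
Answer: $-151$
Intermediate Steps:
$C{\left(l,S \right)} = 0$ ($C{\left(l,S \right)} = \left(- \frac{1}{2}\right) 0 = 0$)
$k{\left(u,U \right)} = -63$ ($k{\left(u,U \right)} = -3 - 60 = -63$)
$o{\left(w,G \right)} = 0$
$Z{\left(B,x \right)} = -8 + B x$
$F{\left(g \right)} = -8 + 2 g$ ($F{\left(g \right)} = \left(\left(-8 + 0 \cdot 5\right) + g\right) + g = \left(\left(-8 + 0\right) + g\right) + g = \left(-8 + g\right) + g = -8 + 2 g$)
$- (k{\left(195,172 \right)} + F{\left(111 \right)}) = - (-63 + \left(-8 + 2 \cdot 111\right)) = - (-63 + \left(-8 + 222\right)) = - (-63 + 214) = \left(-1\right) 151 = -151$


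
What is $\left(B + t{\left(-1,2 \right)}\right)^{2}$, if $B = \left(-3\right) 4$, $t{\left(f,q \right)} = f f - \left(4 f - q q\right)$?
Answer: $9$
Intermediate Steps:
$t{\left(f,q \right)} = f^{2} + q^{2} - 4 f$ ($t{\left(f,q \right)} = f^{2} - \left(- q^{2} + 4 f\right) = f^{2} + q^{2} - 4 f$)
$B = -12$
$\left(B + t{\left(-1,2 \right)}\right)^{2} = \left(-12 + \left(\left(-1\right)^{2} + 2^{2} - -4\right)\right)^{2} = \left(-12 + \left(1 + 4 + 4\right)\right)^{2} = \left(-12 + 9\right)^{2} = \left(-3\right)^{2} = 9$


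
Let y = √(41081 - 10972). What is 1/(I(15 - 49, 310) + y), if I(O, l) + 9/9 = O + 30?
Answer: 5/30084 + √30109/30084 ≈ 0.0059340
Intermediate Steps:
I(O, l) = 29 + O (I(O, l) = -1 + (O + 30) = -1 + (30 + O) = 29 + O)
y = √30109 ≈ 173.52
1/(I(15 - 49, 310) + y) = 1/((29 + (15 - 49)) + √30109) = 1/((29 - 34) + √30109) = 1/(-5 + √30109)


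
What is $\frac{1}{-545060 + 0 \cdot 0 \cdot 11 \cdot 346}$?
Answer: $- \frac{1}{545060} \approx -1.8347 \cdot 10^{-6}$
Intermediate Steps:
$\frac{1}{-545060 + 0 \cdot 0 \cdot 11 \cdot 346} = \frac{1}{-545060 + 0 \cdot 11 \cdot 346} = \frac{1}{-545060 + 0 \cdot 346} = \frac{1}{-545060 + 0} = \frac{1}{-545060} = - \frac{1}{545060}$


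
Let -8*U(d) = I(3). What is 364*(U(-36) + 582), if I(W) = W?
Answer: 423423/2 ≈ 2.1171e+5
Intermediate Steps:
U(d) = -3/8 (U(d) = -⅛*3 = -3/8)
364*(U(-36) + 582) = 364*(-3/8 + 582) = 364*(4653/8) = 423423/2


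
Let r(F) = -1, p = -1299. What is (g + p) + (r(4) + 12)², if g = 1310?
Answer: 132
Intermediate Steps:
(g + p) + (r(4) + 12)² = (1310 - 1299) + (-1 + 12)² = 11 + 11² = 11 + 121 = 132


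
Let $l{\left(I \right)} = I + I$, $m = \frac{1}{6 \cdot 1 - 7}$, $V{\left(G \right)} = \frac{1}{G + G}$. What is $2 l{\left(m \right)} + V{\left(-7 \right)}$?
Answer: $- \frac{57}{14} \approx -4.0714$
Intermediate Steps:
$V{\left(G \right)} = \frac{1}{2 G}$
$m = -1$ ($m = \frac{1}{6 - 7} = \frac{1}{-1} = -1$)
$l{\left(I \right)} = 2 I$
$2 l{\left(m \right)} + V{\left(-7 \right)} = 2 \cdot 2 \left(-1\right) + \frac{1}{2 \left(-7\right)} = 2 \left(-2\right) + \frac{1}{2} \left(- \frac{1}{7}\right) = -4 - \frac{1}{14} = - \frac{57}{14}$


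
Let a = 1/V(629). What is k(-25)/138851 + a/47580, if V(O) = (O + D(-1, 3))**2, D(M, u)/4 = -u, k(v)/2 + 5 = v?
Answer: -1086790818349/2515033519969620 ≈ -0.00043212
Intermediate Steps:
k(v) = -10 + 2*v
D(M, u) = -4*u (D(M, u) = 4*(-u) = -4*u)
V(O) = (-12 + O)**2 (V(O) = (O - 4*3)**2 = (O - 12)**2 = (-12 + O)**2)
a = 1/380689 (a = 1/((-12 + 629)**2) = 1/(617**2) = 1/380689 ≈ 2.6268e-6)
k(-25)/138851 + a/47580 = (-10 + 2*(-25))/138851 + (1/380689)/47580 = (-10 - 50)*(1/138851) + (1/380689)*(1/47580) = -60*1/138851 + 1/18113182620 = -60/138851 + 1/18113182620 = -1086790818349/2515033519969620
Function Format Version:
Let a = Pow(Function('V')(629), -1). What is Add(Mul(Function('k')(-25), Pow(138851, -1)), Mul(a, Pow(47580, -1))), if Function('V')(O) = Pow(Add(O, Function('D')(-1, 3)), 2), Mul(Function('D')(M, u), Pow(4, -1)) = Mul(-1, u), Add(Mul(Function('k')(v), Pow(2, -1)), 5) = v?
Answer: Rational(-1086790818349, 2515033519969620) ≈ -0.00043212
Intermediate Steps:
Function('k')(v) = Add(-10, Mul(2, v))
Function('D')(M, u) = Mul(-4, u) (Function('D')(M, u) = Mul(4, Mul(-1, u)) = Mul(-4, u))
Function('V')(O) = Pow(Add(-12, O), 2) (Function('V')(O) = Pow(Add(O, Mul(-4, 3)), 2) = Pow(Add(O, -12), 2) = Pow(Add(-12, O), 2))
a = Rational(1, 380689) (a = Pow(Pow(Add(-12, 629), 2), -1) = Pow(Pow(617, 2), -1) = Pow(380689, -1) = Rational(1, 380689) ≈ 2.6268e-6)
Add(Mul(Function('k')(-25), Pow(138851, -1)), Mul(a, Pow(47580, -1))) = Add(Mul(Add(-10, Mul(2, -25)), Pow(138851, -1)), Mul(Rational(1, 380689), Pow(47580, -1))) = Add(Mul(Add(-10, -50), Rational(1, 138851)), Mul(Rational(1, 380689), Rational(1, 47580))) = Add(Mul(-60, Rational(1, 138851)), Rational(1, 18113182620)) = Add(Rational(-60, 138851), Rational(1, 18113182620)) = Rational(-1086790818349, 2515033519969620)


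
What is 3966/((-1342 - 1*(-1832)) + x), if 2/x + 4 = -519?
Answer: 1037109/128134 ≈ 8.0939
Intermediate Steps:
x = -2/523 (x = 2/(-4 - 519) = 2/(-523) = 2*(-1/523) = -2/523 ≈ -0.0038241)
3966/((-1342 - 1*(-1832)) + x) = 3966/((-1342 - 1*(-1832)) - 2/523) = 3966/((-1342 + 1832) - 2/523) = 3966/(490 - 2/523) = 3966/(256268/523) = 3966*(523/256268) = 1037109/128134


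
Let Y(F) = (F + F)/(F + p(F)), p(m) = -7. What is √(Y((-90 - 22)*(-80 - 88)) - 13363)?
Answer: I*√96466000435/2687 ≈ 115.59*I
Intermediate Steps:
Y(F) = 2*F/(-7 + F) (Y(F) = (F + F)/(F - 7) = (2*F)/(-7 + F) = 2*F/(-7 + F))
√(Y((-90 - 22)*(-80 - 88)) - 13363) = √(2*((-90 - 22)*(-80 - 88))/(-7 + (-90 - 22)*(-80 - 88)) - 13363) = √(2*(-112*(-168))/(-7 - 112*(-168)) - 13363) = √(2*18816/(-7 + 18816) - 13363) = √(2*18816/18809 - 13363) = √(2*18816*(1/18809) - 13363) = √(5376/2687 - 13363) = √(-35901005/2687) = I*√96466000435/2687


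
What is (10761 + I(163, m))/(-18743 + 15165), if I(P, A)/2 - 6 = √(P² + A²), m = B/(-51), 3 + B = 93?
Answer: -10773/3578 - √7679341/30413 ≈ -3.1020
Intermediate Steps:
B = 90 (B = -3 + 93 = 90)
m = -30/17 (m = 90/(-51) = 90*(-1/51) = -30/17 ≈ -1.7647)
I(P, A) = 12 + 2*√(A² + P²) (I(P, A) = 12 + 2*√(P² + A²) = 12 + 2*√(A² + P²))
(10761 + I(163, m))/(-18743 + 15165) = (10761 + (12 + 2*√((-30/17)² + 163²)))/(-18743 + 15165) = (10761 + (12 + 2*√(900/289 + 26569)))/(-3578) = (10761 + (12 + 2*√(7679341/289)))*(-1/3578) = (10761 + (12 + 2*(√7679341/17)))*(-1/3578) = (10761 + (12 + 2*√7679341/17))*(-1/3578) = (10773 + 2*√7679341/17)*(-1/3578) = -10773/3578 - √7679341/30413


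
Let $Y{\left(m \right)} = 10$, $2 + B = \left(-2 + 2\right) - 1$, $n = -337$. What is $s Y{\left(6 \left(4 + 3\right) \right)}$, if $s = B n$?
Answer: $10110$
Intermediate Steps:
$B = -3$ ($B = -2 + \left(\left(-2 + 2\right) - 1\right) = -2 + \left(0 - 1\right) = -2 - 1 = -3$)
$s = 1011$ ($s = \left(-3\right) \left(-337\right) = 1011$)
$s Y{\left(6 \left(4 + 3\right) \right)} = 1011 \cdot 10 = 10110$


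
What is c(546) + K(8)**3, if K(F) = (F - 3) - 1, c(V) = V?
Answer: 610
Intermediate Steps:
K(F) = -4 + F (K(F) = (-3 + F) - 1 = -4 + F)
c(546) + K(8)**3 = 546 + (-4 + 8)**3 = 546 + 4**3 = 546 + 64 = 610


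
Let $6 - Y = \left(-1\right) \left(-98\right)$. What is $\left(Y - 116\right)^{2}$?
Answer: $43264$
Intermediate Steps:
$Y = -92$ ($Y = 6 - \left(-1\right) \left(-98\right) = 6 - 98 = -92$)
$\left(Y - 116\right)^{2} = \left(-92 - 116\right)^{2} = \left(-208\right)^{2} = 43264$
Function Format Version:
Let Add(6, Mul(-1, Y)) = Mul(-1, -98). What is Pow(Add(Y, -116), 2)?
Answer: 43264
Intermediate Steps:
Y = -92 (Y = Add(6, Mul(-1, Mul(-1, -98))) = Add(6, Mul(-1, 98)) = Add(6, -98) = -92)
Pow(Add(Y, -116), 2) = Pow(Add(-92, -116), 2) = Pow(-208, 2) = 43264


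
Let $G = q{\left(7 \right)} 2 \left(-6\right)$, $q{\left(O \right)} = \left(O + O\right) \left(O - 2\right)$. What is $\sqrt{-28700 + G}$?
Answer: $2 i \sqrt{7385} \approx 171.87 i$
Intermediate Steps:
$q{\left(O \right)} = 2 O \left(-2 + O\right)$
$G = -840$ ($G = 2 \cdot 7 \left(-2 + 7\right) 2 \left(-6\right) = 2 \cdot 7 \cdot 5 \cdot 2 \left(-6\right) = 70 \cdot 2 \left(-6\right) = 140 \left(-6\right) = -840$)
$\sqrt{-28700 + G} = \sqrt{-28700 - 840} = \sqrt{-29540} = 2 i \sqrt{7385}$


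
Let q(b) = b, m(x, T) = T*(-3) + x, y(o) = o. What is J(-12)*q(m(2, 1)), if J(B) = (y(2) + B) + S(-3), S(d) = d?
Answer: 13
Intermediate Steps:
m(x, T) = x - 3*T (m(x, T) = -3*T + x = x - 3*T)
J(B) = -1 + B (J(B) = (2 + B) - 3 = -1 + B)
J(-12)*q(m(2, 1)) = (-1 - 12)*(2 - 3*1) = -13*(2 - 3) = -13*(-1) = 13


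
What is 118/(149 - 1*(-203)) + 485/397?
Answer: 108783/69872 ≈ 1.5569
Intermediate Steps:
118/(149 - 1*(-203)) + 485/397 = 118/(149 + 203) + 485*(1/397) = 118/352 + 485/397 = 118*(1/352) + 485/397 = 59/176 + 485/397 = 108783/69872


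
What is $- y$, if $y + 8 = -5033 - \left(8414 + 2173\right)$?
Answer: $15628$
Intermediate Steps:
$y = -15628$ ($y = -8 - 15620 = -15628$)
$- y = \left(-1\right) \left(-15628\right) = 15628$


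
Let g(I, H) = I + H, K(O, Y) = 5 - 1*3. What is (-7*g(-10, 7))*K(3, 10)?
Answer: 42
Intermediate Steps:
K(O, Y) = 2 (K(O, Y) = 5 - 3 = 2)
g(I, H) = H + I
(-7*g(-10, 7))*K(3, 10) = -7*(7 - 10)*2 = -7*(-3)*2 = 21*2 = 42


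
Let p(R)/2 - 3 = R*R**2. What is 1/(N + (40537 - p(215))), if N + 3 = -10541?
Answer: -1/19846763 ≈ -5.0386e-8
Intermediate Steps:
N = -10544 (N = -3 - 10541 = -10544)
p(R) = 6 + 2*R**3 (p(R) = 6 + 2*(R*R**2) = 6 + 2*R**3)
1/(N + (40537 - p(215))) = 1/(-10544 + (40537 - (6 + 2*215**3))) = 1/(-10544 + (40537 - (6 + 2*9938375))) = 1/(-10544 + (40537 - (6 + 19876750))) = 1/(-10544 + (40537 - 1*19876756)) = 1/(-10544 + (40537 - 19876756)) = 1/(-10544 - 19836219) = 1/(-19846763) = -1/19846763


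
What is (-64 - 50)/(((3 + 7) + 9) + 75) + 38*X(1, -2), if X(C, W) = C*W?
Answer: -3629/47 ≈ -77.213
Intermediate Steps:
(-64 - 50)/(((3 + 7) + 9) + 75) + 38*X(1, -2) = (-64 - 50)/(((3 + 7) + 9) + 75) + 38*(1*(-2)) = -114/((10 + 9) + 75) + 38*(-2) = -114/(19 + 75) - 76 = -114/94 - 76 = -114*1/94 - 76 = -57/47 - 76 = -3629/47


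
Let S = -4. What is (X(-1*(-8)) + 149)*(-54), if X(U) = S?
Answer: -7830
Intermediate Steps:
X(U) = -4
(X(-1*(-8)) + 149)*(-54) = (-4 + 149)*(-54) = 145*(-54) = -7830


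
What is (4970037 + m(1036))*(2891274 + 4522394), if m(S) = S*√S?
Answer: 36846204265716 + 15361120096*√259 ≈ 3.7093e+13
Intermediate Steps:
m(S) = S^(3/2)
(4970037 + m(1036))*(2891274 + 4522394) = (4970037 + 1036^(3/2))*(2891274 + 4522394) = (4970037 + 2072*√259)*7413668 = 36846204265716 + 15361120096*√259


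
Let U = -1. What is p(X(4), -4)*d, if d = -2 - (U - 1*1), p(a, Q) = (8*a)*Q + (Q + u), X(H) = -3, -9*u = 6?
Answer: 0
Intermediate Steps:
u = -2/3 (u = -1/9*6 = -2/3 ≈ -0.66667)
p(a, Q) = -2/3 + Q + 8*Q*a (p(a, Q) = (8*a)*Q + (Q - 2/3) = 8*Q*a + (-2/3 + Q) = -2/3 + Q + 8*Q*a)
d = 0 (d = -2 - (-1 - 1*1) = -2 - (-1 - 1) = -2 - 1*(-2) = -2 + 2 = 0)
p(X(4), -4)*d = (-2/3 - 4 + 8*(-4)*(-3))*0 = (-2/3 - 4 + 96)*0 = (274/3)*0 = 0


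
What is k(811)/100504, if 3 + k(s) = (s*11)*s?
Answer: 53198/739 ≈ 71.986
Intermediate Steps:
k(s) = -3 + 11*s**2 (k(s) = -3 + (s*11)*s = -3 + (11*s)*s = -3 + 11*s**2)
k(811)/100504 = (-3 + 11*811**2)/100504 = (-3 + 11*657721)*(1/100504) = (-3 + 7234931)*(1/100504) = 7234928*(1/100504) = 53198/739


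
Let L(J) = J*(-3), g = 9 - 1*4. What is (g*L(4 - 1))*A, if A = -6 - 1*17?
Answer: 1035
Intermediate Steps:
g = 5 (g = 9 - 4 = 5)
L(J) = -3*J
A = -23 (A = -6 - 17 = -23)
(g*L(4 - 1))*A = (5*(-3*(4 - 1)))*(-23) = (5*(-3*3))*(-23) = (5*(-9))*(-23) = -45*(-23) = 1035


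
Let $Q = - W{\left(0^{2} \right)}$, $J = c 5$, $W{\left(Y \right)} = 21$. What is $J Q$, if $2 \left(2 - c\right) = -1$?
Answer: $- \frac{525}{2} \approx -262.5$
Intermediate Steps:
$c = \frac{5}{2}$ ($c = 2 - - \frac{1}{2} = 2 + \frac{1}{2} = \frac{5}{2} \approx 2.5$)
$J = \frac{25}{2}$ ($J = \frac{5}{2} \cdot 5 = \frac{25}{2} \approx 12.5$)
$Q = -21$ ($Q = \left(-1\right) 21 = -21$)
$J Q = \frac{25}{2} \left(-21\right) = - \frac{525}{2}$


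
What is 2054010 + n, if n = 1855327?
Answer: 3909337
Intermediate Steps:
2054010 + n = 2054010 + 1855327 = 3909337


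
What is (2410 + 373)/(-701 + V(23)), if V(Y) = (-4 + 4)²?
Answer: -2783/701 ≈ -3.9700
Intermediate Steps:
V(Y) = 0 (V(Y) = 0² = 0)
(2410 + 373)/(-701 + V(23)) = (2410 + 373)/(-701 + 0) = 2783/(-701) = 2783*(-1/701) = -2783/701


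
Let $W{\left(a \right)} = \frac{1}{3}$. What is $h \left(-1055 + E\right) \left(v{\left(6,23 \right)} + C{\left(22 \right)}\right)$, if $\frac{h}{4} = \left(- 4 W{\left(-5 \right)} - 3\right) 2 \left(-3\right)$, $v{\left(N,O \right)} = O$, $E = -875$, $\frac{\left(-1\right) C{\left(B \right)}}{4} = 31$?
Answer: $20272720$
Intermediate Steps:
$C{\left(B \right)} = -124$ ($C{\left(B \right)} = \left(-4\right) 31 = -124$)
$W{\left(a \right)} = \frac{1}{3}$
$h = 104$ ($h = 4 \left(\left(-4\right) \frac{1}{3} - 3\right) 2 \left(-3\right) = 4 \left(- \frac{4}{3} - 3\right) 2 \left(-3\right) = 4 \left(- \frac{13}{3}\right) 2 \left(-3\right) = 4 \left(\left(- \frac{26}{3}\right) \left(-3\right)\right) = 4 \cdot 26 = 104$)
$h \left(-1055 + E\right) \left(v{\left(6,23 \right)} + C{\left(22 \right)}\right) = 104 \left(-1055 - 875\right) \left(23 - 124\right) = 104 \left(\left(-1930\right) \left(-101\right)\right) = 104 \cdot 194930 = 20272720$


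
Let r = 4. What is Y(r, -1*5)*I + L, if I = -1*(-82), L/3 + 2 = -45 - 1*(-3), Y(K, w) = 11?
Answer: 770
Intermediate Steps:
L = -132 (L = -6 + 3*(-45 - 1*(-3)) = -6 + 3*(-45 + 3) = -6 + 3*(-42) = -6 - 126 = -132)
I = 82
Y(r, -1*5)*I + L = 11*82 - 132 = 902 - 132 = 770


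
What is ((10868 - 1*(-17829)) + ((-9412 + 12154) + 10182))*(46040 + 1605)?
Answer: 1983032545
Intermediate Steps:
((10868 - 1*(-17829)) + ((-9412 + 12154) + 10182))*(46040 + 1605) = ((10868 + 17829) + (2742 + 10182))*47645 = (28697 + 12924)*47645 = 41621*47645 = 1983032545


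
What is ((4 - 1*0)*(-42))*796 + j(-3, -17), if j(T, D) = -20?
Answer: -133748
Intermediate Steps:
((4 - 1*0)*(-42))*796 + j(-3, -17) = ((4 - 1*0)*(-42))*796 - 20 = ((4 + 0)*(-42))*796 - 20 = (4*(-42))*796 - 20 = -168*796 - 20 = -133728 - 20 = -133748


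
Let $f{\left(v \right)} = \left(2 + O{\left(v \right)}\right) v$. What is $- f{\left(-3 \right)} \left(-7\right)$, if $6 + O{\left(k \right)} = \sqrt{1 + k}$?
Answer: $84 - 21 i \sqrt{2} \approx 84.0 - 29.698 i$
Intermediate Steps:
$O{\left(k \right)} = -6 + \sqrt{1 + k}$
$f{\left(v \right)} = v \left(-4 + \sqrt{1 + v}\right)$ ($f{\left(v \right)} = \left(2 + \left(-6 + \sqrt{1 + v}\right)\right) v = \left(-4 + \sqrt{1 + v}\right) v = v \left(-4 + \sqrt{1 + v}\right)$)
$- f{\left(-3 \right)} \left(-7\right) = - \left(-3\right) \left(-4 + \sqrt{1 - 3}\right) \left(-7\right) = - \left(-3\right) \left(-4 + \sqrt{-2}\right) \left(-7\right) = - \left(-3\right) \left(-4 + i \sqrt{2}\right) \left(-7\right) = - (12 - 3 i \sqrt{2}) \left(-7\right) = \left(-12 + 3 i \sqrt{2}\right) \left(-7\right) = 84 - 21 i \sqrt{2}$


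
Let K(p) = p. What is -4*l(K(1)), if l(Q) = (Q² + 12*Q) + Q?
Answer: -56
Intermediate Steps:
l(Q) = Q² + 13*Q
-4*l(K(1)) = -4*(13 + 1) = -4*14 = -56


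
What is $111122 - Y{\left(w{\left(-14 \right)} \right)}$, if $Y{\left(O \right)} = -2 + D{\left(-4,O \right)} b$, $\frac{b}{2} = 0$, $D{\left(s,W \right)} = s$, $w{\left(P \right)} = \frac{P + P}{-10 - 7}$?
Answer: $111124$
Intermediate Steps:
$w{\left(P \right)} = - \frac{2 P}{17}$ ($w{\left(P \right)} = \frac{2 P}{-17} = 2 P \left(- \frac{1}{17}\right) = - \frac{2 P}{17}$)
$b = 0$ ($b = 2 \cdot 0 = 0$)
$Y{\left(O \right)} = -2$ ($Y{\left(O \right)} = -2 - 0 = -2 + 0 = -2$)
$111122 - Y{\left(w{\left(-14 \right)} \right)} = 111122 - -2 = 111122 + 2 = 111124$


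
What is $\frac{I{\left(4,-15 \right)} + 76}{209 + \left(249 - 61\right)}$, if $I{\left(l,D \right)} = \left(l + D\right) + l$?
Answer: $\frac{69}{397} \approx 0.1738$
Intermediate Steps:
$I{\left(l,D \right)} = D + 2 l$ ($I{\left(l,D \right)} = \left(D + l\right) + l = D + 2 l$)
$\frac{I{\left(4,-15 \right)} + 76}{209 + \left(249 - 61\right)} = \frac{\left(-15 + 2 \cdot 4\right) + 76}{209 + \left(249 - 61\right)} = \frac{\left(-15 + 8\right) + 76}{209 + 188} = \frac{-7 + 76}{397} = 69 \cdot \frac{1}{397} = \frac{69}{397}$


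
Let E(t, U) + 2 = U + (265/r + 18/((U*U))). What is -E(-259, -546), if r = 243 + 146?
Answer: 3526165345/6442618 ≈ 547.32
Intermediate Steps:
r = 389
E(t, U) = -513/389 + U + 18/U**2 (E(t, U) = -2 + (U + (265/389 + 18/((U*U)))) = -2 + (U + (265*(1/389) + 18/(U**2))) = -2 + (U + (265/389 + 18/U**2)) = -2 + (265/389 + U + 18/U**2) = -513/389 + U + 18/U**2)
-E(-259, -546) = -(-513/389 - 546 + 18/(-546)**2) = -(-513/389 - 546 + 18*(1/298116)) = -(-513/389 - 546 + 1/16562) = -1*(-3526165345/6442618) = 3526165345/6442618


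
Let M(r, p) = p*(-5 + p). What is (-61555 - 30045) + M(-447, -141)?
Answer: -71014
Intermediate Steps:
(-61555 - 30045) + M(-447, -141) = (-61555 - 30045) - 141*(-5 - 141) = -91600 - 141*(-146) = -91600 + 20586 = -71014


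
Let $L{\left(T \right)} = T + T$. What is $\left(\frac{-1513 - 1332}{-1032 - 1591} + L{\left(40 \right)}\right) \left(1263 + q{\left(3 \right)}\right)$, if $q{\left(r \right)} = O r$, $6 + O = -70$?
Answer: $\frac{220128975}{2623} \approx 83923.0$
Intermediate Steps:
$O = -76$ ($O = -6 - 70 = -76$)
$L{\left(T \right)} = 2 T$
$q{\left(r \right)} = - 76 r$
$\left(\frac{-1513 - 1332}{-1032 - 1591} + L{\left(40 \right)}\right) \left(1263 + q{\left(3 \right)}\right) = \left(\frac{-1513 - 1332}{-1032 - 1591} + 2 \cdot 40\right) \left(1263 - 228\right) = \left(- \frac{2845}{-2623} + 80\right) \left(1263 - 228\right) = \left(\left(-2845\right) \left(- \frac{1}{2623}\right) + 80\right) 1035 = \left(\frac{2845}{2623} + 80\right) 1035 = \frac{212685}{2623} \cdot 1035 = \frac{220128975}{2623}$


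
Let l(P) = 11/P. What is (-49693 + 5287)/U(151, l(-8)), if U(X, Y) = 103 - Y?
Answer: -355248/835 ≈ -425.45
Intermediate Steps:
(-49693 + 5287)/U(151, l(-8)) = (-49693 + 5287)/(103 - 11/(-8)) = -44406/(103 - 11*(-1)/8) = -44406/(103 - 1*(-11/8)) = -44406/(103 + 11/8) = -44406/835/8 = -44406*8/835 = -355248/835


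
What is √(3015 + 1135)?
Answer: 5*√166 ≈ 64.421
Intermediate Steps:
√(3015 + 1135) = √4150 = 5*√166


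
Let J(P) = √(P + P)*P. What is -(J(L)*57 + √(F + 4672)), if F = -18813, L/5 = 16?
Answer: -18240*√10 - I*√14141 ≈ -57680.0 - 118.92*I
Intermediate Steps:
L = 80 (L = 5*16 = 80)
J(P) = √2*P^(3/2) (J(P) = √(2*P)*P = (√2*√P)*P = √2*P^(3/2))
-(J(L)*57 + √(F + 4672)) = -((√2*80^(3/2))*57 + √(-18813 + 4672)) = -((√2*(320*√5))*57 + √(-14141)) = -((320*√10)*57 + I*√14141) = -(18240*√10 + I*√14141) = -18240*√10 - I*√14141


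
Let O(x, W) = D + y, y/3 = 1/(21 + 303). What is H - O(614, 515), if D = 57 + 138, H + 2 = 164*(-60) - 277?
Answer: -1113913/108 ≈ -10314.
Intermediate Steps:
H = -10119 (H = -2 + (164*(-60) - 277) = -2 + (-9840 - 277) = -2 - 10117 = -10119)
D = 195
y = 1/108 (y = 3/(21 + 303) = 3/324 = 3*(1/324) = 1/108 ≈ 0.0092593)
O(x, W) = 21061/108 (O(x, W) = 195 + 1/108 = 21061/108)
H - O(614, 515) = -10119 - 1*21061/108 = -10119 - 21061/108 = -1113913/108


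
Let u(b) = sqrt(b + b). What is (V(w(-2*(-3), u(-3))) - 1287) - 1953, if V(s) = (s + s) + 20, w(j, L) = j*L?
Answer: -3220 + 12*I*sqrt(6) ≈ -3220.0 + 29.394*I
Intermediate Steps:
u(b) = sqrt(2)*sqrt(b) (u(b) = sqrt(2*b) = sqrt(2)*sqrt(b))
w(j, L) = L*j
V(s) = 20 + 2*s (V(s) = 2*s + 20 = 20 + 2*s)
(V(w(-2*(-3), u(-3))) - 1287) - 1953 = ((20 + 2*((sqrt(2)*sqrt(-3))*(-2*(-3)))) - 1287) - 1953 = ((20 + 2*((sqrt(2)*(I*sqrt(3)))*6)) - 1287) - 1953 = ((20 + 2*((I*sqrt(6))*6)) - 1287) - 1953 = ((20 + 2*(6*I*sqrt(6))) - 1287) - 1953 = ((20 + 12*I*sqrt(6)) - 1287) - 1953 = (-1267 + 12*I*sqrt(6)) - 1953 = -3220 + 12*I*sqrt(6)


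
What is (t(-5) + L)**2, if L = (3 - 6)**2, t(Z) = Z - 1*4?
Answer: 0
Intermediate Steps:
t(Z) = -4 + Z (t(Z) = Z - 4 = -4 + Z)
L = 9 (L = (-3)**2 = 9)
(t(-5) + L)**2 = ((-4 - 5) + 9)**2 = (-9 + 9)**2 = 0**2 = 0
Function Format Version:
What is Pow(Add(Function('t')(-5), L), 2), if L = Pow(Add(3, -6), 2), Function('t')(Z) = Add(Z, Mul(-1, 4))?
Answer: 0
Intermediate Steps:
Function('t')(Z) = Add(-4, Z) (Function('t')(Z) = Add(Z, -4) = Add(-4, Z))
L = 9 (L = Pow(-3, 2) = 9)
Pow(Add(Function('t')(-5), L), 2) = Pow(Add(Add(-4, -5), 9), 2) = Pow(Add(-9, 9), 2) = Pow(0, 2) = 0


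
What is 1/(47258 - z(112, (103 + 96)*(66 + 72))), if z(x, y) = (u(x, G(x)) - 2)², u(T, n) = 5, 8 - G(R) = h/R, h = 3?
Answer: 1/47249 ≈ 2.1164e-5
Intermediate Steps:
G(R) = 8 - 3/R
z(x, y) = 9 (z(x, y) = (5 - 2)² = 3² = 9)
1/(47258 - z(112, (103 + 96)*(66 + 72))) = 1/(47258 - 1*9) = 1/(47258 - 9) = 1/47249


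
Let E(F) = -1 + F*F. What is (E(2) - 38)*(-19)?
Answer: 665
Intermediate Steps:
E(F) = -1 + F²
(E(2) - 38)*(-19) = ((-1 + 2²) - 38)*(-19) = ((-1 + 4) - 38)*(-19) = (3 - 38)*(-19) = -35*(-19) = 665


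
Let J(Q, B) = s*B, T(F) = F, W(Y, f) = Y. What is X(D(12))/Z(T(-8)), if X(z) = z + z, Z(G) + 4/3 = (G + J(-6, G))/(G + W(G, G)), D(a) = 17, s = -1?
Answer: -51/2 ≈ -25.500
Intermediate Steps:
J(Q, B) = -B
Z(G) = -4/3 (Z(G) = -4/3 + (G - G)/(G + G) = -4/3 + 0/((2*G)) = -4/3 + 0*(1/(2*G)) = -4/3 + 0 = -4/3)
X(z) = 2*z
X(D(12))/Z(T(-8)) = (2*17)/(-4/3) = 34*(-¾) = -51/2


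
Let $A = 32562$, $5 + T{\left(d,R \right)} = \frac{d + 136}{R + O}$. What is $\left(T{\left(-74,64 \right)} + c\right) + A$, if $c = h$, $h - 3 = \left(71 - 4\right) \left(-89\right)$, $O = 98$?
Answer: $\frac{2154388}{81} \approx 26597.0$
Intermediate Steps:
$T{\left(d,R \right)} = -5 + \frac{136 + d}{98 + R}$ ($T{\left(d,R \right)} = -5 + \frac{d + 136}{R + 98} = -5 + \frac{136 + d}{98 + R}$)
$h = -5960$ ($h = 3 + \left(71 - 4\right) \left(-89\right) = 3 + 67 \left(-89\right) = 3 - 5963 = -5960$)
$c = -5960$
$\left(T{\left(-74,64 \right)} + c\right) + A = \left(\frac{-354 - 74 - 320}{98 + 64} - 5960\right) + 32562 = \left(\frac{-354 - 74 - 320}{162} - 5960\right) + 32562 = \left(\frac{1}{162} \left(-748\right) - 5960\right) + 32562 = \left(- \frac{374}{81} - 5960\right) + 32562 = - \frac{483134}{81} + 32562 = \frac{2154388}{81}$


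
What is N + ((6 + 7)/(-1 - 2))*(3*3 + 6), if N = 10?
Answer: -55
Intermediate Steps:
N + ((6 + 7)/(-1 - 2))*(3*3 + 6) = 10 + ((6 + 7)/(-1 - 2))*(3*3 + 6) = 10 + (13/(-3))*(9 + 6) = 10 + (13*(-⅓))*15 = 10 - 13/3*15 = 10 - 65 = -55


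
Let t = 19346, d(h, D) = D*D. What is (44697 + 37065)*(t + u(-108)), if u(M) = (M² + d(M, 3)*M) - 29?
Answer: 2453595858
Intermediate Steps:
d(h, D) = D²
u(M) = -29 + M² + 9*M (u(M) = (M² + 3²*M) - 29 = (M² + 9*M) - 29 = -29 + M² + 9*M)
(44697 + 37065)*(t + u(-108)) = (44697 + 37065)*(19346 + (-29 + (-108)² + 9*(-108))) = 81762*(19346 + (-29 + 11664 - 972)) = 81762*(19346 + 10663) = 81762*30009 = 2453595858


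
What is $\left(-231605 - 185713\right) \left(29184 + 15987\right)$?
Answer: $-18850671378$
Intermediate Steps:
$\left(-231605 - 185713\right) \left(29184 + 15987\right) = \left(-417318\right) 45171 = -18850671378$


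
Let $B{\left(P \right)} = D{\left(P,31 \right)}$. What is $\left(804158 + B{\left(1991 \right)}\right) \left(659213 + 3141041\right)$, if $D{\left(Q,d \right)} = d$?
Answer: $3056122464006$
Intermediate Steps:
$B{\left(P \right)} = 31$
$\left(804158 + B{\left(1991 \right)}\right) \left(659213 + 3141041\right) = \left(804158 + 31\right) \left(659213 + 3141041\right) = 804189 \cdot 3800254 = 3056122464006$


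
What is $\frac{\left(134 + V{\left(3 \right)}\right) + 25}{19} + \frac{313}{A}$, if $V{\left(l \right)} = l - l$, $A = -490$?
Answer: $\frac{71963}{9310} \approx 7.7296$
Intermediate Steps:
$V{\left(l \right)} = 0$
$\frac{\left(134 + V{\left(3 \right)}\right) + 25}{19} + \frac{313}{A} = \frac{\left(134 + 0\right) + 25}{19} + \frac{313}{-490} = \left(134 + 25\right) \frac{1}{19} + 313 \left(- \frac{1}{490}\right) = 159 \cdot \frac{1}{19} - \frac{313}{490} = \frac{159}{19} - \frac{313}{490} = \frac{71963}{9310}$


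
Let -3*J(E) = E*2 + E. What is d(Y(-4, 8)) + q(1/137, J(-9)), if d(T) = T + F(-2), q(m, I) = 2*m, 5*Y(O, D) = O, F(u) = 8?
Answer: 4942/685 ≈ 7.2146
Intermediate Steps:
Y(O, D) = O/5
J(E) = -E (J(E) = -(E*2 + E)/3 = -(2*E + E)/3 = -E)
d(T) = 8 + T (d(T) = T + 8 = 8 + T)
d(Y(-4, 8)) + q(1/137, J(-9)) = (8 + (⅕)*(-4)) + 2/137 = (8 - ⅘) + 2*(1/137) = 36/5 + 2/137 = 4942/685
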